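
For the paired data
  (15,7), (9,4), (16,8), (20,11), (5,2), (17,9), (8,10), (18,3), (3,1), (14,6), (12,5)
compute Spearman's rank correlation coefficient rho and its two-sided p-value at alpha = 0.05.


Step 1: Rank x and y separately (midranks; no ties here).
rank(x): 15->7, 9->4, 16->8, 20->11, 5->2, 17->9, 8->3, 18->10, 3->1, 14->6, 12->5
rank(y): 7->7, 4->4, 8->8, 11->11, 2->2, 9->9, 10->10, 3->3, 1->1, 6->6, 5->5
Step 2: d_i = R_x(i) - R_y(i); compute d_i^2.
  (7-7)^2=0, (4-4)^2=0, (8-8)^2=0, (11-11)^2=0, (2-2)^2=0, (9-9)^2=0, (3-10)^2=49, (10-3)^2=49, (1-1)^2=0, (6-6)^2=0, (5-5)^2=0
sum(d^2) = 98.
Step 3: rho = 1 - 6*98 / (11*(11^2 - 1)) = 1 - 588/1320 = 0.554545.
Step 4: Under H0, t = rho * sqrt((n-2)/(1-rho^2)) = 1.9992 ~ t(9).
Step 5: Two-sided p-value from the t-distribution with 9 df = 0.076652.
Step 6: alpha = 0.05. fail to reject H0.

rho = 0.5545, p = 0.076652, fail to reject H0 at alpha = 0.05.


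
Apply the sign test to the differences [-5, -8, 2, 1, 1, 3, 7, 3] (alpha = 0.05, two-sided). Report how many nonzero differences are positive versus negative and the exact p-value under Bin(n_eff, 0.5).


Step 1: Discard zero differences. Original n = 8; n_eff = number of nonzero differences = 8.
Nonzero differences (with sign): -5, -8, +2, +1, +1, +3, +7, +3
Step 2: Count signs: positive = 6, negative = 2.
Step 3: Under H0: P(positive) = 0.5, so the number of positives S ~ Bin(8, 0.5).
Step 4: Two-sided exact p-value = sum of Bin(8,0.5) probabilities at or below the observed probability = 0.289062.
Step 5: alpha = 0.05. fail to reject H0.

n_eff = 8, pos = 6, neg = 2, p = 0.289062, fail to reject H0.


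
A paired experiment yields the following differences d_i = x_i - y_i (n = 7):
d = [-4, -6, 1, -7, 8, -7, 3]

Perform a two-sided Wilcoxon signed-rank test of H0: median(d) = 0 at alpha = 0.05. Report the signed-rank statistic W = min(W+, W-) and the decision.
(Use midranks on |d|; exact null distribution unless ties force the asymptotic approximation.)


Step 1: Drop any zero differences (none here) and take |d_i|.
|d| = [4, 6, 1, 7, 8, 7, 3]
Step 2: Midrank |d_i| (ties get averaged ranks).
ranks: |4|->3, |6|->4, |1|->1, |7|->5.5, |8|->7, |7|->5.5, |3|->2
Step 3: Attach original signs; sum ranks with positive sign and with negative sign.
W+ = 1 + 7 + 2 = 10
W- = 3 + 4 + 5.5 + 5.5 = 18
(Check: W+ + W- = 28 should equal n(n+1)/2 = 28.)
Step 4: Test statistic W = min(W+, W-) = 10.
Step 5: Ties in |d|, so use the tie-corrected normal approximation.
        E[W] = n(n+1)/4 = 7*8/4 = 14.
        Tie groups: |d|=7 (t=2); sum(t^3 - t) = 6.
        Var[W] = n(n+1)(2n+1)/24 - sum(t^3-t)/48 = 840/24 - 6/48 = 34.875.
        z = (W - E[W]) / sqrt(Var[W]) = (10 - 14) / 5.9055 = -0.6773.
        Two-sided p = 2*Phi(z) = 0.498194.
Step 6: alpha = 0.05. fail to reject H0.

W+ = 10, W- = 18, W = min = 10, p = 0.498194, fail to reject H0.


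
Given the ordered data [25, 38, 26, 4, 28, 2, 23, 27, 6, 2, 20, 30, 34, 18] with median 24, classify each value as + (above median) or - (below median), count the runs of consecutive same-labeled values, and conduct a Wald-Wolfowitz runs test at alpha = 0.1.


Step 1: Compute median = 24; label A = above, B = below.
Labels in order: AAABABBABBBAAB  (n_A = 7, n_B = 7)
Step 2: Count runs R = 8.
Step 3: Under H0 (random ordering), E[R] = 2*n_A*n_B/(n_A+n_B) + 1 = 2*7*7/14 + 1 = 8.0000.
        Var[R] = 2*n_A*n_B*(2*n_A*n_B - n_A - n_B) / ((n_A+n_B)^2 * (n_A+n_B-1)) = 8232/2548 = 3.2308.
        SD[R] = 1.7974.
Step 4: R = E[R], so z = 0 with no continuity correction.
Step 5: Two-sided p-value via normal approximation = 2*(1 - Phi(|z|)) = 1.000000.
Step 6: alpha = 0.1. fail to reject H0.

R = 8, z = 0.0000, p = 1.000000, fail to reject H0.


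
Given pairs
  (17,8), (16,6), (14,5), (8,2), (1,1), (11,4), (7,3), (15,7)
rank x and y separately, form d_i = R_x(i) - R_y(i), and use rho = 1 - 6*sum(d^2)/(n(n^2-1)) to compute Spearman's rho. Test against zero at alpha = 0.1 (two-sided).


Step 1: Rank x and y separately (midranks; no ties here).
rank(x): 17->8, 16->7, 14->5, 8->3, 1->1, 11->4, 7->2, 15->6
rank(y): 8->8, 6->6, 5->5, 2->2, 1->1, 4->4, 3->3, 7->7
Step 2: d_i = R_x(i) - R_y(i); compute d_i^2.
  (8-8)^2=0, (7-6)^2=1, (5-5)^2=0, (3-2)^2=1, (1-1)^2=0, (4-4)^2=0, (2-3)^2=1, (6-7)^2=1
sum(d^2) = 4.
Step 3: rho = 1 - 6*4 / (8*(8^2 - 1)) = 1 - 24/504 = 0.952381.
Step 4: Under H0, t = rho * sqrt((n-2)/(1-rho^2)) = 7.6509 ~ t(6).
Step 5: Two-sided p-value from the t-distribution with 6 df = 0.000260.
Step 6: alpha = 0.1. reject H0.

rho = 0.9524, p = 0.000260, reject H0 at alpha = 0.1.


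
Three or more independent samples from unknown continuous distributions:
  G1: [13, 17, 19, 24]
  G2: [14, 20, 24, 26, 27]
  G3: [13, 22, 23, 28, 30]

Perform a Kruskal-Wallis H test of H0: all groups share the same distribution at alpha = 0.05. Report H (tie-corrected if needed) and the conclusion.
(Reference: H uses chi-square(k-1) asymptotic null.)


Step 1: Combine all N = 14 observations and assign midranks.
sorted (value, group, rank): (13,G1,1.5), (13,G3,1.5), (14,G2,3), (17,G1,4), (19,G1,5), (20,G2,6), (22,G3,7), (23,G3,8), (24,G1,9.5), (24,G2,9.5), (26,G2,11), (27,G2,12), (28,G3,13), (30,G3,14)
Step 2: Sum ranks within each group.
R_1 = 20 (n_1 = 4)
R_2 = 41.5 (n_2 = 5)
R_3 = 43.5 (n_3 = 5)
Step 3: H = 12/(N(N+1)) * sum(R_i^2/n_i) - 3(N+1)
     = 12/(14*15) * (20^2/4 + 41.5^2/5 + 43.5^2/5) - 3*15
     = 0.057143 * 822.9 - 45
     = 2.022857.
Step 4: Ties present; correction factor C = 1 - 12/(14^3 - 14) = 0.995604. Corrected H = 2.022857 / 0.995604 = 2.031788.
Step 5: Under H0, H ~ chi^2(2); p-value = 0.362079.
Step 6: alpha = 0.05. fail to reject H0.

H = 2.0318, df = 2, p = 0.362079, fail to reject H0.


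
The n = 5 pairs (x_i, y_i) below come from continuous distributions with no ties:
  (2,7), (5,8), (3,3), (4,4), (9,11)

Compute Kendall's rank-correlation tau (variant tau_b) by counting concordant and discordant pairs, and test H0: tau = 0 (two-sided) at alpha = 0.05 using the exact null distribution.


Step 1: Enumerate the 10 unordered pairs (i,j) with i<j and classify each by sign(x_j-x_i) * sign(y_j-y_i).
  (1,2):dx=+3,dy=+1->C; (1,3):dx=+1,dy=-4->D; (1,4):dx=+2,dy=-3->D; (1,5):dx=+7,dy=+4->C
  (2,3):dx=-2,dy=-5->C; (2,4):dx=-1,dy=-4->C; (2,5):dx=+4,dy=+3->C; (3,4):dx=+1,dy=+1->C
  (3,5):dx=+6,dy=+8->C; (4,5):dx=+5,dy=+7->C
Step 2: C = 8, D = 2, total pairs = 10.
Step 3: tau = (C - D)/(n(n-1)/2) = (8 - 2)/10 = 0.600000.
Step 4: Exact two-sided p-value (enumerate n! = 120 permutations of y under H0): p = 0.233333.
Step 5: alpha = 0.05. fail to reject H0.

tau_b = 0.6000 (C=8, D=2), p = 0.233333, fail to reject H0.


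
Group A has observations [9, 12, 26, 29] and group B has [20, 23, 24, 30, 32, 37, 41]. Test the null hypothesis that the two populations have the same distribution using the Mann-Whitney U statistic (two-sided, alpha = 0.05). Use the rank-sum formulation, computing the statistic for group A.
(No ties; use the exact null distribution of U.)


Step 1: Combine and sort all 11 observations; assign midranks.
sorted (value, group): (9,X), (12,X), (20,Y), (23,Y), (24,Y), (26,X), (29,X), (30,Y), (32,Y), (37,Y), (41,Y)
ranks: 9->1, 12->2, 20->3, 23->4, 24->5, 26->6, 29->7, 30->8, 32->9, 37->10, 41->11
Step 2: Rank sum for X: R1 = 1 + 2 + 6 + 7 = 16.
Step 3: U_X = R1 - n1(n1+1)/2 = 16 - 4*5/2 = 16 - 10 = 6.
       U_Y = n1*n2 - U_X = 28 - 6 = 22.
Step 4: No ties, so the exact null distribution of U (based on enumerating the C(11,4) = 330 equally likely rank assignments) gives the two-sided p-value.
Step 5: p-value = 0.163636; compare to alpha = 0.05. fail to reject H0.

U_X = 6, p = 0.163636, fail to reject H0 at alpha = 0.05.


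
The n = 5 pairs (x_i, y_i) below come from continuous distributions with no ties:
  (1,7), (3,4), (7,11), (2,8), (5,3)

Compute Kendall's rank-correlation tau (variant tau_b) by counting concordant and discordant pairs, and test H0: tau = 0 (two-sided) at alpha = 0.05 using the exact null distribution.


Step 1: Enumerate the 10 unordered pairs (i,j) with i<j and classify each by sign(x_j-x_i) * sign(y_j-y_i).
  (1,2):dx=+2,dy=-3->D; (1,3):dx=+6,dy=+4->C; (1,4):dx=+1,dy=+1->C; (1,5):dx=+4,dy=-4->D
  (2,3):dx=+4,dy=+7->C; (2,4):dx=-1,dy=+4->D; (2,5):dx=+2,dy=-1->D; (3,4):dx=-5,dy=-3->C
  (3,5):dx=-2,dy=-8->C; (4,5):dx=+3,dy=-5->D
Step 2: C = 5, D = 5, total pairs = 10.
Step 3: tau = (C - D)/(n(n-1)/2) = (5 - 5)/10 = 0.000000.
Step 4: Exact two-sided p-value (enumerate n! = 120 permutations of y under H0): p = 1.000000.
Step 5: alpha = 0.05. fail to reject H0.

tau_b = 0.0000 (C=5, D=5), p = 1.000000, fail to reject H0.


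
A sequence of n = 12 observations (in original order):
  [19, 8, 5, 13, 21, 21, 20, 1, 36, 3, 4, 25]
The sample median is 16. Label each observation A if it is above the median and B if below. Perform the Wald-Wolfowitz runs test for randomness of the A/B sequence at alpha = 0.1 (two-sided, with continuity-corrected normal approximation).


Step 1: Compute median = 16; label A = above, B = below.
Labels in order: ABBBAAABABBA  (n_A = 6, n_B = 6)
Step 2: Count runs R = 7.
Step 3: Under H0 (random ordering), E[R] = 2*n_A*n_B/(n_A+n_B) + 1 = 2*6*6/12 + 1 = 7.0000.
        Var[R] = 2*n_A*n_B*(2*n_A*n_B - n_A - n_B) / ((n_A+n_B)^2 * (n_A+n_B-1)) = 4320/1584 = 2.7273.
        SD[R] = 1.6514.
Step 4: R = E[R], so z = 0 with no continuity correction.
Step 5: Two-sided p-value via normal approximation = 2*(1 - Phi(|z|)) = 1.000000.
Step 6: alpha = 0.1. fail to reject H0.

R = 7, z = 0.0000, p = 1.000000, fail to reject H0.


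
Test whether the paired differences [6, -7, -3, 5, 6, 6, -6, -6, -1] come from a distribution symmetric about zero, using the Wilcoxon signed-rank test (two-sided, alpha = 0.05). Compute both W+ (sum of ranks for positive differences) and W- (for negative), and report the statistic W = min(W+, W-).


Step 1: Drop any zero differences (none here) and take |d_i|.
|d| = [6, 7, 3, 5, 6, 6, 6, 6, 1]
Step 2: Midrank |d_i| (ties get averaged ranks).
ranks: |6|->6, |7|->9, |3|->2, |5|->3, |6|->6, |6|->6, |6|->6, |6|->6, |1|->1
Step 3: Attach original signs; sum ranks with positive sign and with negative sign.
W+ = 6 + 3 + 6 + 6 = 21
W- = 9 + 2 + 6 + 6 + 1 = 24
(Check: W+ + W- = 45 should equal n(n+1)/2 = 45.)
Step 4: Test statistic W = min(W+, W-) = 21.
Step 5: Ties in |d|, so use the tie-corrected normal approximation.
        E[W] = n(n+1)/4 = 9*10/4 = 22.5.
        Tie groups: |d|=6 (t=5); sum(t^3 - t) = 120.
        Var[W] = n(n+1)(2n+1)/24 - sum(t^3-t)/48 = 1710/24 - 120/48 = 68.75.
        z = (W - E[W]) / sqrt(Var[W]) = (21 - 22.5) / 8.2916 = -0.1809.
        Two-sided p = 2*Phi(z) = 0.856441.
Step 6: alpha = 0.05. fail to reject H0.

W+ = 21, W- = 24, W = min = 21, p = 0.856441, fail to reject H0.


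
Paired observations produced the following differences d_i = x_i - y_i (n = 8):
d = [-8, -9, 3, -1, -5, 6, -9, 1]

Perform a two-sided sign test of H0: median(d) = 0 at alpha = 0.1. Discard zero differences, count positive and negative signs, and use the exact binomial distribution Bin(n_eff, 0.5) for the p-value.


Step 1: Discard zero differences. Original n = 8; n_eff = number of nonzero differences = 8.
Nonzero differences (with sign): -8, -9, +3, -1, -5, +6, -9, +1
Step 2: Count signs: positive = 3, negative = 5.
Step 3: Under H0: P(positive) = 0.5, so the number of positives S ~ Bin(8, 0.5).
Step 4: Two-sided exact p-value = sum of Bin(8,0.5) probabilities at or below the observed probability = 0.726562.
Step 5: alpha = 0.1. fail to reject H0.

n_eff = 8, pos = 3, neg = 5, p = 0.726562, fail to reject H0.


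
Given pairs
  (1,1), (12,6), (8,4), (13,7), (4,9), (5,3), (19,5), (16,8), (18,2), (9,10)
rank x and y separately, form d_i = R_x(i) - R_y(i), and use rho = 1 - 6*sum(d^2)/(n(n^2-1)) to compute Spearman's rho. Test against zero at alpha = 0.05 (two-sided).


Step 1: Rank x and y separately (midranks; no ties here).
rank(x): 1->1, 12->6, 8->4, 13->7, 4->2, 5->3, 19->10, 16->8, 18->9, 9->5
rank(y): 1->1, 6->6, 4->4, 7->7, 9->9, 3->3, 5->5, 8->8, 2->2, 10->10
Step 2: d_i = R_x(i) - R_y(i); compute d_i^2.
  (1-1)^2=0, (6-6)^2=0, (4-4)^2=0, (7-7)^2=0, (2-9)^2=49, (3-3)^2=0, (10-5)^2=25, (8-8)^2=0, (9-2)^2=49, (5-10)^2=25
sum(d^2) = 148.
Step 3: rho = 1 - 6*148 / (10*(10^2 - 1)) = 1 - 888/990 = 0.103030.
Step 4: Under H0, t = rho * sqrt((n-2)/(1-rho^2)) = 0.2930 ~ t(8).
Step 5: Two-sided p-value from the t-distribution with 8 df = 0.776998.
Step 6: alpha = 0.05. fail to reject H0.

rho = 0.1030, p = 0.776998, fail to reject H0 at alpha = 0.05.


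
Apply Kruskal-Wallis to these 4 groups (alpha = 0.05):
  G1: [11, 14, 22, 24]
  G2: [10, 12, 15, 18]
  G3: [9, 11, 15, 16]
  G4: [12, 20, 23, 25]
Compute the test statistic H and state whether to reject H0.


Step 1: Combine all N = 16 observations and assign midranks.
sorted (value, group, rank): (9,G3,1), (10,G2,2), (11,G1,3.5), (11,G3,3.5), (12,G2,5.5), (12,G4,5.5), (14,G1,7), (15,G2,8.5), (15,G3,8.5), (16,G3,10), (18,G2,11), (20,G4,12), (22,G1,13), (23,G4,14), (24,G1,15), (25,G4,16)
Step 2: Sum ranks within each group.
R_1 = 38.5 (n_1 = 4)
R_2 = 27 (n_2 = 4)
R_3 = 23 (n_3 = 4)
R_4 = 47.5 (n_4 = 4)
Step 3: H = 12/(N(N+1)) * sum(R_i^2/n_i) - 3(N+1)
     = 12/(16*17) * (38.5^2/4 + 27^2/4 + 23^2/4 + 47.5^2/4) - 3*17
     = 0.044118 * 1249.12 - 51
     = 4.108456.
Step 4: Ties present; correction factor C = 1 - 18/(16^3 - 16) = 0.995588. Corrected H = 4.108456 / 0.995588 = 4.126662.
Step 5: Under H0, H ~ chi^2(3); p-value = 0.248108.
Step 6: alpha = 0.05. fail to reject H0.

H = 4.1267, df = 3, p = 0.248108, fail to reject H0.


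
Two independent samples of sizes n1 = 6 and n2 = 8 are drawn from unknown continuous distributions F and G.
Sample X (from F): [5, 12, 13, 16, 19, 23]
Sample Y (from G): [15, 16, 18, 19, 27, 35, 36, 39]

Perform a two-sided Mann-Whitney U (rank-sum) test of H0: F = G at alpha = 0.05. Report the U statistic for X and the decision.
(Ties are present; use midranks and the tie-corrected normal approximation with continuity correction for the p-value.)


Step 1: Combine and sort all 14 observations; assign midranks.
sorted (value, group): (5,X), (12,X), (13,X), (15,Y), (16,X), (16,Y), (18,Y), (19,X), (19,Y), (23,X), (27,Y), (35,Y), (36,Y), (39,Y)
ranks: 5->1, 12->2, 13->3, 15->4, 16->5.5, 16->5.5, 18->7, 19->8.5, 19->8.5, 23->10, 27->11, 35->12, 36->13, 39->14
Step 2: Rank sum for X: R1 = 1 + 2 + 3 + 5.5 + 8.5 + 10 = 30.
Step 3: U_X = R1 - n1(n1+1)/2 = 30 - 6*7/2 = 30 - 21 = 9.
       U_Y = n1*n2 - U_X = 48 - 9 = 39.
Step 4: Ties are present, so use the tie-corrected normal approximation (with continuity correction) for the p-value.
Step 5: p-value = 0.060646; compare to alpha = 0.05. fail to reject H0.

U_X = 9, p = 0.060646, fail to reject H0 at alpha = 0.05.


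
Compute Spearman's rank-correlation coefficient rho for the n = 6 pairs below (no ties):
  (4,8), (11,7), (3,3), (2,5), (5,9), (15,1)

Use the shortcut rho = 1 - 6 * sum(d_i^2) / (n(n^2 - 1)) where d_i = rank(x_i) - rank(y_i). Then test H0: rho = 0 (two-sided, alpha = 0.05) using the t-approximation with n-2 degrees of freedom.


Step 1: Rank x and y separately (midranks; no ties here).
rank(x): 4->3, 11->5, 3->2, 2->1, 5->4, 15->6
rank(y): 8->5, 7->4, 3->2, 5->3, 9->6, 1->1
Step 2: d_i = R_x(i) - R_y(i); compute d_i^2.
  (3-5)^2=4, (5-4)^2=1, (2-2)^2=0, (1-3)^2=4, (4-6)^2=4, (6-1)^2=25
sum(d^2) = 38.
Step 3: rho = 1 - 6*38 / (6*(6^2 - 1)) = 1 - 228/210 = -0.085714.
Step 4: Under H0, t = rho * sqrt((n-2)/(1-rho^2)) = -0.1721 ~ t(4).
Step 5: Two-sided p-value from the t-distribution with 4 df = 0.871743.
Step 6: alpha = 0.05. fail to reject H0.

rho = -0.0857, p = 0.871743, fail to reject H0 at alpha = 0.05.


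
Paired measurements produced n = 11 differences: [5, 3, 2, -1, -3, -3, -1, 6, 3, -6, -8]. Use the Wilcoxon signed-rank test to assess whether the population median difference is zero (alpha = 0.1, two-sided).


Step 1: Drop any zero differences (none here) and take |d_i|.
|d| = [5, 3, 2, 1, 3, 3, 1, 6, 3, 6, 8]
Step 2: Midrank |d_i| (ties get averaged ranks).
ranks: |5|->8, |3|->5.5, |2|->3, |1|->1.5, |3|->5.5, |3|->5.5, |1|->1.5, |6|->9.5, |3|->5.5, |6|->9.5, |8|->11
Step 3: Attach original signs; sum ranks with positive sign and with negative sign.
W+ = 8 + 5.5 + 3 + 9.5 + 5.5 = 31.5
W- = 1.5 + 5.5 + 5.5 + 1.5 + 9.5 + 11 = 34.5
(Check: W+ + W- = 66 should equal n(n+1)/2 = 66.)
Step 4: Test statistic W = min(W+, W-) = 31.5.
Step 5: Ties in |d|, so use the tie-corrected normal approximation.
        E[W] = n(n+1)/4 = 11*12/4 = 33.
        Tie groups: |d|=1 (t=2), |d|=3 (t=4), |d|=6 (t=2); sum(t^3 - t) = 72.
        Var[W] = n(n+1)(2n+1)/24 - sum(t^3-t)/48 = 3036/24 - 72/48 = 125.
        z = (W - E[W]) / sqrt(Var[W]) = (31.5 - 33) / 11.1803 = -0.1342.
        Two-sided p = 2*Phi(z) = 0.893273.
Step 6: alpha = 0.1. fail to reject H0.

W+ = 31.5, W- = 34.5, W = min = 31.5, p = 0.893273, fail to reject H0.


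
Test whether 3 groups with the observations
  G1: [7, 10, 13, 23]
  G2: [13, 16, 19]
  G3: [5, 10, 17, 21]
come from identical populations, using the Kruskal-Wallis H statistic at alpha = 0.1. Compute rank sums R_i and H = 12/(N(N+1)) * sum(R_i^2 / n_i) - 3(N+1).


Step 1: Combine all N = 11 observations and assign midranks.
sorted (value, group, rank): (5,G3,1), (7,G1,2), (10,G1,3.5), (10,G3,3.5), (13,G1,5.5), (13,G2,5.5), (16,G2,7), (17,G3,8), (19,G2,9), (21,G3,10), (23,G1,11)
Step 2: Sum ranks within each group.
R_1 = 22 (n_1 = 4)
R_2 = 21.5 (n_2 = 3)
R_3 = 22.5 (n_3 = 4)
Step 3: H = 12/(N(N+1)) * sum(R_i^2/n_i) - 3(N+1)
     = 12/(11*12) * (22^2/4 + 21.5^2/3 + 22.5^2/4) - 3*12
     = 0.090909 * 401.646 - 36
     = 0.513258.
Step 4: Ties present; correction factor C = 1 - 12/(11^3 - 11) = 0.990909. Corrected H = 0.513258 / 0.990909 = 0.517966.
Step 5: Under H0, H ~ chi^2(2); p-value = 0.771836.
Step 6: alpha = 0.1. fail to reject H0.

H = 0.5180, df = 2, p = 0.771836, fail to reject H0.


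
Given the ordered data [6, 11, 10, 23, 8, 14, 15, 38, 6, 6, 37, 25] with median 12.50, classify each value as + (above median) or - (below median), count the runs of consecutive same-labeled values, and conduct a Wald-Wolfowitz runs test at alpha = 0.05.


Step 1: Compute median = 12.50; label A = above, B = below.
Labels in order: BBBABAAABBAA  (n_A = 6, n_B = 6)
Step 2: Count runs R = 6.
Step 3: Under H0 (random ordering), E[R] = 2*n_A*n_B/(n_A+n_B) + 1 = 2*6*6/12 + 1 = 7.0000.
        Var[R] = 2*n_A*n_B*(2*n_A*n_B - n_A - n_B) / ((n_A+n_B)^2 * (n_A+n_B-1)) = 4320/1584 = 2.7273.
        SD[R] = 1.6514.
Step 4: Continuity-corrected z = (R + 0.5 - E[R]) / SD[R] = (6 + 0.5 - 7.0000) / 1.6514 = -0.3028.
Step 5: Two-sided p-value via normal approximation = 2*(1 - Phi(|z|)) = 0.762069.
Step 6: alpha = 0.05. fail to reject H0.

R = 6, z = -0.3028, p = 0.762069, fail to reject H0.


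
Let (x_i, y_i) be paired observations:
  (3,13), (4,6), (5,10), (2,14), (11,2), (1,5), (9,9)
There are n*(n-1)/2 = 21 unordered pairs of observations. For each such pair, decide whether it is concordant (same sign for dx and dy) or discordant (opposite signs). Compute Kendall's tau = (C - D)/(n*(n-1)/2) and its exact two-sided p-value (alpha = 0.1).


Step 1: Enumerate the 21 unordered pairs (i,j) with i<j and classify each by sign(x_j-x_i) * sign(y_j-y_i).
  (1,2):dx=+1,dy=-7->D; (1,3):dx=+2,dy=-3->D; (1,4):dx=-1,dy=+1->D; (1,5):dx=+8,dy=-11->D
  (1,6):dx=-2,dy=-8->C; (1,7):dx=+6,dy=-4->D; (2,3):dx=+1,dy=+4->C; (2,4):dx=-2,dy=+8->D
  (2,5):dx=+7,dy=-4->D; (2,6):dx=-3,dy=-1->C; (2,7):dx=+5,dy=+3->C; (3,4):dx=-3,dy=+4->D
  (3,5):dx=+6,dy=-8->D; (3,6):dx=-4,dy=-5->C; (3,7):dx=+4,dy=-1->D; (4,5):dx=+9,dy=-12->D
  (4,6):dx=-1,dy=-9->C; (4,7):dx=+7,dy=-5->D; (5,6):dx=-10,dy=+3->D; (5,7):dx=-2,dy=+7->D
  (6,7):dx=+8,dy=+4->C
Step 2: C = 7, D = 14, total pairs = 21.
Step 3: tau = (C - D)/(n(n-1)/2) = (7 - 14)/21 = -0.333333.
Step 4: Exact two-sided p-value (enumerate n! = 5040 permutations of y under H0): p = 0.381349.
Step 5: alpha = 0.1. fail to reject H0.

tau_b = -0.3333 (C=7, D=14), p = 0.381349, fail to reject H0.


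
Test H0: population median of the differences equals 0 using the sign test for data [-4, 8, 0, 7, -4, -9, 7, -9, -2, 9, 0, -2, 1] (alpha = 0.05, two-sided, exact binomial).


Step 1: Discard zero differences. Original n = 13; n_eff = number of nonzero differences = 11.
Nonzero differences (with sign): -4, +8, +7, -4, -9, +7, -9, -2, +9, -2, +1
Step 2: Count signs: positive = 5, negative = 6.
Step 3: Under H0: P(positive) = 0.5, so the number of positives S ~ Bin(11, 0.5).
Step 4: Two-sided exact p-value = sum of Bin(11,0.5) probabilities at or below the observed probability = 1.000000.
Step 5: alpha = 0.05. fail to reject H0.

n_eff = 11, pos = 5, neg = 6, p = 1.000000, fail to reject H0.


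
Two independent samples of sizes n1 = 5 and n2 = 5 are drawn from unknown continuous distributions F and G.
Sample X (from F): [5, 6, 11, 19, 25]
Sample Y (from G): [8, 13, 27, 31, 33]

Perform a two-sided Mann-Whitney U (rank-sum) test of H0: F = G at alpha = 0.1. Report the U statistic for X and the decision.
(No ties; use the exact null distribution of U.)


Step 1: Combine and sort all 10 observations; assign midranks.
sorted (value, group): (5,X), (6,X), (8,Y), (11,X), (13,Y), (19,X), (25,X), (27,Y), (31,Y), (33,Y)
ranks: 5->1, 6->2, 8->3, 11->4, 13->5, 19->6, 25->7, 27->8, 31->9, 33->10
Step 2: Rank sum for X: R1 = 1 + 2 + 4 + 6 + 7 = 20.
Step 3: U_X = R1 - n1(n1+1)/2 = 20 - 5*6/2 = 20 - 15 = 5.
       U_Y = n1*n2 - U_X = 25 - 5 = 20.
Step 4: No ties, so the exact null distribution of U (based on enumerating the C(10,5) = 252 equally likely rank assignments) gives the two-sided p-value.
Step 5: p-value = 0.150794; compare to alpha = 0.1. fail to reject H0.

U_X = 5, p = 0.150794, fail to reject H0 at alpha = 0.1.


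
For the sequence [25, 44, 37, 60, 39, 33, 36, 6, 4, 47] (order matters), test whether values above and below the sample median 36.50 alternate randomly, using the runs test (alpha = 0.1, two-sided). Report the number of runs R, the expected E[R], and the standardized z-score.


Step 1: Compute median = 36.50; label A = above, B = below.
Labels in order: BAAAABBBBA  (n_A = 5, n_B = 5)
Step 2: Count runs R = 4.
Step 3: Under H0 (random ordering), E[R] = 2*n_A*n_B/(n_A+n_B) + 1 = 2*5*5/10 + 1 = 6.0000.
        Var[R] = 2*n_A*n_B*(2*n_A*n_B - n_A - n_B) / ((n_A+n_B)^2 * (n_A+n_B-1)) = 2000/900 = 2.2222.
        SD[R] = 1.4907.
Step 4: Continuity-corrected z = (R + 0.5 - E[R]) / SD[R] = (4 + 0.5 - 6.0000) / 1.4907 = -1.0062.
Step 5: Two-sided p-value via normal approximation = 2*(1 - Phi(|z|)) = 0.314305.
Step 6: alpha = 0.1. fail to reject H0.

R = 4, z = -1.0062, p = 0.314305, fail to reject H0.


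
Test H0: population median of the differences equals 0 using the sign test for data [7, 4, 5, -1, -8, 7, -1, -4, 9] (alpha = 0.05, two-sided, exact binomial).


Step 1: Discard zero differences. Original n = 9; n_eff = number of nonzero differences = 9.
Nonzero differences (with sign): +7, +4, +5, -1, -8, +7, -1, -4, +9
Step 2: Count signs: positive = 5, negative = 4.
Step 3: Under H0: P(positive) = 0.5, so the number of positives S ~ Bin(9, 0.5).
Step 4: Two-sided exact p-value = sum of Bin(9,0.5) probabilities at or below the observed probability = 1.000000.
Step 5: alpha = 0.05. fail to reject H0.

n_eff = 9, pos = 5, neg = 4, p = 1.000000, fail to reject H0.


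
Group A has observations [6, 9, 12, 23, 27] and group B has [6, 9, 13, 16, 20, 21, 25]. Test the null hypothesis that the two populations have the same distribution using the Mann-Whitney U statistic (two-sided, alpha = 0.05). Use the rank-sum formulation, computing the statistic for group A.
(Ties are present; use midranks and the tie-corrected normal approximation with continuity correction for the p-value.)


Step 1: Combine and sort all 12 observations; assign midranks.
sorted (value, group): (6,X), (6,Y), (9,X), (9,Y), (12,X), (13,Y), (16,Y), (20,Y), (21,Y), (23,X), (25,Y), (27,X)
ranks: 6->1.5, 6->1.5, 9->3.5, 9->3.5, 12->5, 13->6, 16->7, 20->8, 21->9, 23->10, 25->11, 27->12
Step 2: Rank sum for X: R1 = 1.5 + 3.5 + 5 + 10 + 12 = 32.
Step 3: U_X = R1 - n1(n1+1)/2 = 32 - 5*6/2 = 32 - 15 = 17.
       U_Y = n1*n2 - U_X = 35 - 17 = 18.
Step 4: Ties are present, so use the tie-corrected normal approximation (with continuity correction) for the p-value.
Step 5: p-value = 1.000000; compare to alpha = 0.05. fail to reject H0.

U_X = 17, p = 1.000000, fail to reject H0 at alpha = 0.05.


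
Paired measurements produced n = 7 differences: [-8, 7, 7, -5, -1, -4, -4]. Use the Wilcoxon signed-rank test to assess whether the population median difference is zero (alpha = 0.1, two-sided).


Step 1: Drop any zero differences (none here) and take |d_i|.
|d| = [8, 7, 7, 5, 1, 4, 4]
Step 2: Midrank |d_i| (ties get averaged ranks).
ranks: |8|->7, |7|->5.5, |7|->5.5, |5|->4, |1|->1, |4|->2.5, |4|->2.5
Step 3: Attach original signs; sum ranks with positive sign and with negative sign.
W+ = 5.5 + 5.5 = 11
W- = 7 + 4 + 1 + 2.5 + 2.5 = 17
(Check: W+ + W- = 28 should equal n(n+1)/2 = 28.)
Step 4: Test statistic W = min(W+, W-) = 11.
Step 5: Ties in |d|, so use the tie-corrected normal approximation.
        E[W] = n(n+1)/4 = 7*8/4 = 14.
        Tie groups: |d|=4 (t=2), |d|=7 (t=2); sum(t^3 - t) = 12.
        Var[W] = n(n+1)(2n+1)/24 - sum(t^3-t)/48 = 840/24 - 12/48 = 34.75.
        z = (W - E[W]) / sqrt(Var[W]) = (11 - 14) / 5.8949 = -0.5089.
        Two-sided p = 2*Phi(z) = 0.610813.
Step 6: alpha = 0.1. fail to reject H0.

W+ = 11, W- = 17, W = min = 11, p = 0.610813, fail to reject H0.


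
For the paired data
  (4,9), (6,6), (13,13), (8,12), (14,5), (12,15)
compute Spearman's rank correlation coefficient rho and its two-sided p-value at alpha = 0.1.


Step 1: Rank x and y separately (midranks; no ties here).
rank(x): 4->1, 6->2, 13->5, 8->3, 14->6, 12->4
rank(y): 9->3, 6->2, 13->5, 12->4, 5->1, 15->6
Step 2: d_i = R_x(i) - R_y(i); compute d_i^2.
  (1-3)^2=4, (2-2)^2=0, (5-5)^2=0, (3-4)^2=1, (6-1)^2=25, (4-6)^2=4
sum(d^2) = 34.
Step 3: rho = 1 - 6*34 / (6*(6^2 - 1)) = 1 - 204/210 = 0.028571.
Step 4: Under H0, t = rho * sqrt((n-2)/(1-rho^2)) = 0.0572 ~ t(4).
Step 5: Two-sided p-value from the t-distribution with 4 df = 0.957155.
Step 6: alpha = 0.1. fail to reject H0.

rho = 0.0286, p = 0.957155, fail to reject H0 at alpha = 0.1.


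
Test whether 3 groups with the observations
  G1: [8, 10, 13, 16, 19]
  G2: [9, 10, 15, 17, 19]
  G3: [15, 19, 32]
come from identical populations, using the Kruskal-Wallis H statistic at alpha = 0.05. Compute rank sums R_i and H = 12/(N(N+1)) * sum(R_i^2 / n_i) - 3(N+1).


Step 1: Combine all N = 13 observations and assign midranks.
sorted (value, group, rank): (8,G1,1), (9,G2,2), (10,G1,3.5), (10,G2,3.5), (13,G1,5), (15,G2,6.5), (15,G3,6.5), (16,G1,8), (17,G2,9), (19,G1,11), (19,G2,11), (19,G3,11), (32,G3,13)
Step 2: Sum ranks within each group.
R_1 = 28.5 (n_1 = 5)
R_2 = 32 (n_2 = 5)
R_3 = 30.5 (n_3 = 3)
Step 3: H = 12/(N(N+1)) * sum(R_i^2/n_i) - 3(N+1)
     = 12/(13*14) * (28.5^2/5 + 32^2/5 + 30.5^2/3) - 3*14
     = 0.065934 * 677.333 - 42
     = 2.659341.
Step 4: Ties present; correction factor C = 1 - 36/(13^3 - 13) = 0.983516. Corrected H = 2.659341 / 0.983516 = 2.703911.
Step 5: Under H0, H ~ chi^2(2); p-value = 0.258734.
Step 6: alpha = 0.05. fail to reject H0.

H = 2.7039, df = 2, p = 0.258734, fail to reject H0.


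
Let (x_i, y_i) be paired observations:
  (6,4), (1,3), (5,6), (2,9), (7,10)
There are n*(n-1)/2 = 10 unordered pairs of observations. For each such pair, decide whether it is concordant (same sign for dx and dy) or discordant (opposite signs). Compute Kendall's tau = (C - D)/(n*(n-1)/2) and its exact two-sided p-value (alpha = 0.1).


Step 1: Enumerate the 10 unordered pairs (i,j) with i<j and classify each by sign(x_j-x_i) * sign(y_j-y_i).
  (1,2):dx=-5,dy=-1->C; (1,3):dx=-1,dy=+2->D; (1,4):dx=-4,dy=+5->D; (1,5):dx=+1,dy=+6->C
  (2,3):dx=+4,dy=+3->C; (2,4):dx=+1,dy=+6->C; (2,5):dx=+6,dy=+7->C; (3,4):dx=-3,dy=+3->D
  (3,5):dx=+2,dy=+4->C; (4,5):dx=+5,dy=+1->C
Step 2: C = 7, D = 3, total pairs = 10.
Step 3: tau = (C - D)/(n(n-1)/2) = (7 - 3)/10 = 0.400000.
Step 4: Exact two-sided p-value (enumerate n! = 120 permutations of y under H0): p = 0.483333.
Step 5: alpha = 0.1. fail to reject H0.

tau_b = 0.4000 (C=7, D=3), p = 0.483333, fail to reject H0.


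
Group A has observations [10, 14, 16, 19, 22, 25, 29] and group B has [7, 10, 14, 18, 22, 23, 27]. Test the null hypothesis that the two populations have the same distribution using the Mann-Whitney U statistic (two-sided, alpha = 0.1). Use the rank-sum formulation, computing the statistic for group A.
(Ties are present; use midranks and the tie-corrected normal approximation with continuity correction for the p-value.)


Step 1: Combine and sort all 14 observations; assign midranks.
sorted (value, group): (7,Y), (10,X), (10,Y), (14,X), (14,Y), (16,X), (18,Y), (19,X), (22,X), (22,Y), (23,Y), (25,X), (27,Y), (29,X)
ranks: 7->1, 10->2.5, 10->2.5, 14->4.5, 14->4.5, 16->6, 18->7, 19->8, 22->9.5, 22->9.5, 23->11, 25->12, 27->13, 29->14
Step 2: Rank sum for X: R1 = 2.5 + 4.5 + 6 + 8 + 9.5 + 12 + 14 = 56.5.
Step 3: U_X = R1 - n1(n1+1)/2 = 56.5 - 7*8/2 = 56.5 - 28 = 28.5.
       U_Y = n1*n2 - U_X = 49 - 28.5 = 20.5.
Step 4: Ties are present, so use the tie-corrected normal approximation (with continuity correction) for the p-value.
Step 5: p-value = 0.653652; compare to alpha = 0.1. fail to reject H0.

U_X = 28.5, p = 0.653652, fail to reject H0 at alpha = 0.1.


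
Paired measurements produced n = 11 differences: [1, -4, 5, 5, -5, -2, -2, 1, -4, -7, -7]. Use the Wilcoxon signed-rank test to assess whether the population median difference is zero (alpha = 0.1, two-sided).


Step 1: Drop any zero differences (none here) and take |d_i|.
|d| = [1, 4, 5, 5, 5, 2, 2, 1, 4, 7, 7]
Step 2: Midrank |d_i| (ties get averaged ranks).
ranks: |1|->1.5, |4|->5.5, |5|->8, |5|->8, |5|->8, |2|->3.5, |2|->3.5, |1|->1.5, |4|->5.5, |7|->10.5, |7|->10.5
Step 3: Attach original signs; sum ranks with positive sign and with negative sign.
W+ = 1.5 + 8 + 8 + 1.5 = 19
W- = 5.5 + 8 + 3.5 + 3.5 + 5.5 + 10.5 + 10.5 = 47
(Check: W+ + W- = 66 should equal n(n+1)/2 = 66.)
Step 4: Test statistic W = min(W+, W-) = 19.
Step 5: Ties in |d|, so use the tie-corrected normal approximation.
        E[W] = n(n+1)/4 = 11*12/4 = 33.
        Tie groups: |d|=1 (t=2), |d|=2 (t=2), |d|=4 (t=2), |d|=5 (t=3), |d|=7 (t=2); sum(t^3 - t) = 48.
        Var[W] = n(n+1)(2n+1)/24 - sum(t^3-t)/48 = 3036/24 - 48/48 = 125.5.
        z = (W - E[W]) / sqrt(Var[W]) = (19 - 33) / 11.2027 = -1.2497.
        Two-sided p = 2*Phi(z) = 0.211409.
Step 6: alpha = 0.1. fail to reject H0.

W+ = 19, W- = 47, W = min = 19, p = 0.211409, fail to reject H0.


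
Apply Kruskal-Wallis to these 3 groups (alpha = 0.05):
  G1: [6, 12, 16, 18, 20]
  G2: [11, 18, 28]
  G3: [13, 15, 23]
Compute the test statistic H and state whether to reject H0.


Step 1: Combine all N = 11 observations and assign midranks.
sorted (value, group, rank): (6,G1,1), (11,G2,2), (12,G1,3), (13,G3,4), (15,G3,5), (16,G1,6), (18,G1,7.5), (18,G2,7.5), (20,G1,9), (23,G3,10), (28,G2,11)
Step 2: Sum ranks within each group.
R_1 = 26.5 (n_1 = 5)
R_2 = 20.5 (n_2 = 3)
R_3 = 19 (n_3 = 3)
Step 3: H = 12/(N(N+1)) * sum(R_i^2/n_i) - 3(N+1)
     = 12/(11*12) * (26.5^2/5 + 20.5^2/3 + 19^2/3) - 3*12
     = 0.090909 * 400.867 - 36
     = 0.442424.
Step 4: Ties present; correction factor C = 1 - 6/(11^3 - 11) = 0.995455. Corrected H = 0.442424 / 0.995455 = 0.444444.
Step 5: Under H0, H ~ chi^2(2); p-value = 0.800737.
Step 6: alpha = 0.05. fail to reject H0.

H = 0.4444, df = 2, p = 0.800737, fail to reject H0.


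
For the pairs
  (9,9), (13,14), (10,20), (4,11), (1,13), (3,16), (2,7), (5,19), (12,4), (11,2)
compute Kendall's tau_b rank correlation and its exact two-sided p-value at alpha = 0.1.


Step 1: Enumerate the 45 unordered pairs (i,j) with i<j and classify each by sign(x_j-x_i) * sign(y_j-y_i).
  (1,2):dx=+4,dy=+5->C; (1,3):dx=+1,dy=+11->C; (1,4):dx=-5,dy=+2->D; (1,5):dx=-8,dy=+4->D
  (1,6):dx=-6,dy=+7->D; (1,7):dx=-7,dy=-2->C; (1,8):dx=-4,dy=+10->D; (1,9):dx=+3,dy=-5->D
  (1,10):dx=+2,dy=-7->D; (2,3):dx=-3,dy=+6->D; (2,4):dx=-9,dy=-3->C; (2,5):dx=-12,dy=-1->C
  (2,6):dx=-10,dy=+2->D; (2,7):dx=-11,dy=-7->C; (2,8):dx=-8,dy=+5->D; (2,9):dx=-1,dy=-10->C
  (2,10):dx=-2,dy=-12->C; (3,4):dx=-6,dy=-9->C; (3,5):dx=-9,dy=-7->C; (3,6):dx=-7,dy=-4->C
  (3,7):dx=-8,dy=-13->C; (3,8):dx=-5,dy=-1->C; (3,9):dx=+2,dy=-16->D; (3,10):dx=+1,dy=-18->D
  (4,5):dx=-3,dy=+2->D; (4,6):dx=-1,dy=+5->D; (4,7):dx=-2,dy=-4->C; (4,8):dx=+1,dy=+8->C
  (4,9):dx=+8,dy=-7->D; (4,10):dx=+7,dy=-9->D; (5,6):dx=+2,dy=+3->C; (5,7):dx=+1,dy=-6->D
  (5,8):dx=+4,dy=+6->C; (5,9):dx=+11,dy=-9->D; (5,10):dx=+10,dy=-11->D; (6,7):dx=-1,dy=-9->C
  (6,8):dx=+2,dy=+3->C; (6,9):dx=+9,dy=-12->D; (6,10):dx=+8,dy=-14->D; (7,8):dx=+3,dy=+12->C
  (7,9):dx=+10,dy=-3->D; (7,10):dx=+9,dy=-5->D; (8,9):dx=+7,dy=-15->D; (8,10):dx=+6,dy=-17->D
  (9,10):dx=-1,dy=-2->C
Step 2: C = 21, D = 24, total pairs = 45.
Step 3: tau = (C - D)/(n(n-1)/2) = (21 - 24)/45 = -0.066667.
Step 4: Exact two-sided p-value (enumerate n! = 3628800 permutations of y under H0): p = 0.861801.
Step 5: alpha = 0.1. fail to reject H0.

tau_b = -0.0667 (C=21, D=24), p = 0.861801, fail to reject H0.


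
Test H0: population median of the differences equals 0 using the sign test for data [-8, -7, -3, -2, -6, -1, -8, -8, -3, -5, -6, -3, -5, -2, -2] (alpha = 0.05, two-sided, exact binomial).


Step 1: Discard zero differences. Original n = 15; n_eff = number of nonzero differences = 15.
Nonzero differences (with sign): -8, -7, -3, -2, -6, -1, -8, -8, -3, -5, -6, -3, -5, -2, -2
Step 2: Count signs: positive = 0, negative = 15.
Step 3: Under H0: P(positive) = 0.5, so the number of positives S ~ Bin(15, 0.5).
Step 4: Two-sided exact p-value = sum of Bin(15,0.5) probabilities at or below the observed probability = 0.000061.
Step 5: alpha = 0.05. reject H0.

n_eff = 15, pos = 0, neg = 15, p = 0.000061, reject H0.


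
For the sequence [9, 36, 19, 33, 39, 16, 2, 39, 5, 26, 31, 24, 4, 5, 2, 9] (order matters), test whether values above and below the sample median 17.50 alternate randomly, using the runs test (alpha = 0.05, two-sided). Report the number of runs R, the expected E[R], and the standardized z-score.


Step 1: Compute median = 17.50; label A = above, B = below.
Labels in order: BAAAABBABAAABBBB  (n_A = 8, n_B = 8)
Step 2: Count runs R = 7.
Step 3: Under H0 (random ordering), E[R] = 2*n_A*n_B/(n_A+n_B) + 1 = 2*8*8/16 + 1 = 9.0000.
        Var[R] = 2*n_A*n_B*(2*n_A*n_B - n_A - n_B) / ((n_A+n_B)^2 * (n_A+n_B-1)) = 14336/3840 = 3.7333.
        SD[R] = 1.9322.
Step 4: Continuity-corrected z = (R + 0.5 - E[R]) / SD[R] = (7 + 0.5 - 9.0000) / 1.9322 = -0.7763.
Step 5: Two-sided p-value via normal approximation = 2*(1 - Phi(|z|)) = 0.437558.
Step 6: alpha = 0.05. fail to reject H0.

R = 7, z = -0.7763, p = 0.437558, fail to reject H0.


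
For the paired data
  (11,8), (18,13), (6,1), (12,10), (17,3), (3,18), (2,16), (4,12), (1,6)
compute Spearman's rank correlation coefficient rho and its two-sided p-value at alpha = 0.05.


Step 1: Rank x and y separately (midranks; no ties here).
rank(x): 11->6, 18->9, 6->5, 12->7, 17->8, 3->3, 2->2, 4->4, 1->1
rank(y): 8->4, 13->7, 1->1, 10->5, 3->2, 18->9, 16->8, 12->6, 6->3
Step 2: d_i = R_x(i) - R_y(i); compute d_i^2.
  (6-4)^2=4, (9-7)^2=4, (5-1)^2=16, (7-5)^2=4, (8-2)^2=36, (3-9)^2=36, (2-8)^2=36, (4-6)^2=4, (1-3)^2=4
sum(d^2) = 144.
Step 3: rho = 1 - 6*144 / (9*(9^2 - 1)) = 1 - 864/720 = -0.200000.
Step 4: Under H0, t = rho * sqrt((n-2)/(1-rho^2)) = -0.5401 ~ t(7).
Step 5: Two-sided p-value from the t-distribution with 7 df = 0.605901.
Step 6: alpha = 0.05. fail to reject H0.

rho = -0.2000, p = 0.605901, fail to reject H0 at alpha = 0.05.


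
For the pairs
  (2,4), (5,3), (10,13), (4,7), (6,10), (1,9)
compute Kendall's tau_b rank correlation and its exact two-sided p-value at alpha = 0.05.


Step 1: Enumerate the 15 unordered pairs (i,j) with i<j and classify each by sign(x_j-x_i) * sign(y_j-y_i).
  (1,2):dx=+3,dy=-1->D; (1,3):dx=+8,dy=+9->C; (1,4):dx=+2,dy=+3->C; (1,5):dx=+4,dy=+6->C
  (1,6):dx=-1,dy=+5->D; (2,3):dx=+5,dy=+10->C; (2,4):dx=-1,dy=+4->D; (2,5):dx=+1,dy=+7->C
  (2,6):dx=-4,dy=+6->D; (3,4):dx=-6,dy=-6->C; (3,5):dx=-4,dy=-3->C; (3,6):dx=-9,dy=-4->C
  (4,5):dx=+2,dy=+3->C; (4,6):dx=-3,dy=+2->D; (5,6):dx=-5,dy=-1->C
Step 2: C = 10, D = 5, total pairs = 15.
Step 3: tau = (C - D)/(n(n-1)/2) = (10 - 5)/15 = 0.333333.
Step 4: Exact two-sided p-value (enumerate n! = 720 permutations of y under H0): p = 0.469444.
Step 5: alpha = 0.05. fail to reject H0.

tau_b = 0.3333 (C=10, D=5), p = 0.469444, fail to reject H0.


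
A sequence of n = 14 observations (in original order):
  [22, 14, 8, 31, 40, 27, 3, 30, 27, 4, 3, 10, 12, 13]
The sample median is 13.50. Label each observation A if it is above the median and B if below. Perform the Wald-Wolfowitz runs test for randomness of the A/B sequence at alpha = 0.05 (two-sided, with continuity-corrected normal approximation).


Step 1: Compute median = 13.50; label A = above, B = below.
Labels in order: AABAAABAABBBBB  (n_A = 7, n_B = 7)
Step 2: Count runs R = 6.
Step 3: Under H0 (random ordering), E[R] = 2*n_A*n_B/(n_A+n_B) + 1 = 2*7*7/14 + 1 = 8.0000.
        Var[R] = 2*n_A*n_B*(2*n_A*n_B - n_A - n_B) / ((n_A+n_B)^2 * (n_A+n_B-1)) = 8232/2548 = 3.2308.
        SD[R] = 1.7974.
Step 4: Continuity-corrected z = (R + 0.5 - E[R]) / SD[R] = (6 + 0.5 - 8.0000) / 1.7974 = -0.8345.
Step 5: Two-sided p-value via normal approximation = 2*(1 - Phi(|z|)) = 0.403986.
Step 6: alpha = 0.05. fail to reject H0.

R = 6, z = -0.8345, p = 0.403986, fail to reject H0.


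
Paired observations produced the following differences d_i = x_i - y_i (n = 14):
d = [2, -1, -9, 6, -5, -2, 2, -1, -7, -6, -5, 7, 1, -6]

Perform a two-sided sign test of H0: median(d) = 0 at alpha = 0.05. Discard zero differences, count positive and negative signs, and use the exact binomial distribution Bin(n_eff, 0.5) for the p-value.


Step 1: Discard zero differences. Original n = 14; n_eff = number of nonzero differences = 14.
Nonzero differences (with sign): +2, -1, -9, +6, -5, -2, +2, -1, -7, -6, -5, +7, +1, -6
Step 2: Count signs: positive = 5, negative = 9.
Step 3: Under H0: P(positive) = 0.5, so the number of positives S ~ Bin(14, 0.5).
Step 4: Two-sided exact p-value = sum of Bin(14,0.5) probabilities at or below the observed probability = 0.423950.
Step 5: alpha = 0.05. fail to reject H0.

n_eff = 14, pos = 5, neg = 9, p = 0.423950, fail to reject H0.


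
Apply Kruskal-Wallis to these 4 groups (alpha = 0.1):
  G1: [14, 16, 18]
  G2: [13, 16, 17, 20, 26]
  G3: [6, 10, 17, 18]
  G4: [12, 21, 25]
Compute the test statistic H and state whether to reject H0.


Step 1: Combine all N = 15 observations and assign midranks.
sorted (value, group, rank): (6,G3,1), (10,G3,2), (12,G4,3), (13,G2,4), (14,G1,5), (16,G1,6.5), (16,G2,6.5), (17,G2,8.5), (17,G3,8.5), (18,G1,10.5), (18,G3,10.5), (20,G2,12), (21,G4,13), (25,G4,14), (26,G2,15)
Step 2: Sum ranks within each group.
R_1 = 22 (n_1 = 3)
R_2 = 46 (n_2 = 5)
R_3 = 22 (n_3 = 4)
R_4 = 30 (n_4 = 3)
Step 3: H = 12/(N(N+1)) * sum(R_i^2/n_i) - 3(N+1)
     = 12/(15*16) * (22^2/3 + 46^2/5 + 22^2/4 + 30^2/3) - 3*16
     = 0.050000 * 1005.53 - 48
     = 2.276667.
Step 4: Ties present; correction factor C = 1 - 18/(15^3 - 15) = 0.994643. Corrected H = 2.276667 / 0.994643 = 2.288929.
Step 5: Under H0, H ~ chi^2(3); p-value = 0.514645.
Step 6: alpha = 0.1. fail to reject H0.

H = 2.2889, df = 3, p = 0.514645, fail to reject H0.


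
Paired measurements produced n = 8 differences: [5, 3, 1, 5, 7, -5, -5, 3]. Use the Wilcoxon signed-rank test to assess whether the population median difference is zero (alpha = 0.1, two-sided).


Step 1: Drop any zero differences (none here) and take |d_i|.
|d| = [5, 3, 1, 5, 7, 5, 5, 3]
Step 2: Midrank |d_i| (ties get averaged ranks).
ranks: |5|->5.5, |3|->2.5, |1|->1, |5|->5.5, |7|->8, |5|->5.5, |5|->5.5, |3|->2.5
Step 3: Attach original signs; sum ranks with positive sign and with negative sign.
W+ = 5.5 + 2.5 + 1 + 5.5 + 8 + 2.5 = 25
W- = 5.5 + 5.5 = 11
(Check: W+ + W- = 36 should equal n(n+1)/2 = 36.)
Step 4: Test statistic W = min(W+, W-) = 11.
Step 5: Ties in |d|, so use the tie-corrected normal approximation.
        E[W] = n(n+1)/4 = 8*9/4 = 18.
        Tie groups: |d|=3 (t=2), |d|=5 (t=4); sum(t^3 - t) = 66.
        Var[W] = n(n+1)(2n+1)/24 - sum(t^3-t)/48 = 1224/24 - 66/48 = 49.625.
        z = (W - E[W]) / sqrt(Var[W]) = (11 - 18) / 7.0445 = -0.9937.
        Two-sided p = 2*Phi(z) = 0.320377.
Step 6: alpha = 0.1. fail to reject H0.

W+ = 25, W- = 11, W = min = 11, p = 0.320377, fail to reject H0.
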